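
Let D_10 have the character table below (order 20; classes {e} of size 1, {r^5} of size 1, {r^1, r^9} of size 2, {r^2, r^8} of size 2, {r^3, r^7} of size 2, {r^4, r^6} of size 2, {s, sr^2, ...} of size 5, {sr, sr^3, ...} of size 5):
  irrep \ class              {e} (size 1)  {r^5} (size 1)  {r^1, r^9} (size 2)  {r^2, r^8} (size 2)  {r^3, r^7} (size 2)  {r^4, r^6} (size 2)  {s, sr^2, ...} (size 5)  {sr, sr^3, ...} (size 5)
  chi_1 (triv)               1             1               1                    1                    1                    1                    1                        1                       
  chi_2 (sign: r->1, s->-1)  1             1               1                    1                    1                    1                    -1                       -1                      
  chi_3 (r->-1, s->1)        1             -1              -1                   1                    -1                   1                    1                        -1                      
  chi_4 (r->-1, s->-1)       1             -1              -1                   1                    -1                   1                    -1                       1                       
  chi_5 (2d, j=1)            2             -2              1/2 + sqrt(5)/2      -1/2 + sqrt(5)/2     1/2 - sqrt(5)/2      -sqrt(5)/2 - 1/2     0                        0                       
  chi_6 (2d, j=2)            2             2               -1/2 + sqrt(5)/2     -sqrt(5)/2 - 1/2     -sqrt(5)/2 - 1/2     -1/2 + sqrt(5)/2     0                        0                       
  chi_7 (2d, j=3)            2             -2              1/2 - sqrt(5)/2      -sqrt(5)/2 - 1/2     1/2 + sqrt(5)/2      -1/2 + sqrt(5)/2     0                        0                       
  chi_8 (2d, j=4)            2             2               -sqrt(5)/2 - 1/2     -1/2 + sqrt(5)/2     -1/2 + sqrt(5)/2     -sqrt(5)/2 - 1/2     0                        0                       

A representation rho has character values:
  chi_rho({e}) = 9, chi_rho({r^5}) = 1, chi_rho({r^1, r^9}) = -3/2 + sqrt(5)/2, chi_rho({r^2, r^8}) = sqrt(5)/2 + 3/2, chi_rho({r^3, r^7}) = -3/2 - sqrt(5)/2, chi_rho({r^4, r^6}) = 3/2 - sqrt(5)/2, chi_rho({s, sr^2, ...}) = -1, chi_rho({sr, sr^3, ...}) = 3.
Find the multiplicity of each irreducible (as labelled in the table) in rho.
Multiplicities: chi_1: 1, chi_2: 0, chi_3: 0, chi_4: 2, chi_5: 1, chi_6: 1, chi_7: 0, chi_8: 1.

Why: Use <chi_rho, chi> = (1/|G|) sum_C |C| * chi_rho(C) * conj(chi(C)) with |G| = 20 for each irreducible chi in the table:
  <chi_rho, chi_1> = (1/20)[1*(9)*conj(1) + 1*(1)*conj(1) + 2*(-3/2 + sqrt(5)/2)*conj(1) + 2*(sqrt(5)/2 + 3/2)*conj(1) + 2*(-3/2 - sqrt(5)/2)*conj(1) + 2*(3/2 - sqrt(5)/2)*conj(1) + 5*(-1)*conj(1) + 5*(3)*conj(1)]
      = (1/20)[(9) + (1) + (-3 + sqrt(5)) + (sqrt(5) + 3) + (-3 - sqrt(5)) + (3 - sqrt(5)) + (-5) + (15)] = 20/20 = 1
  <chi_rho, chi_2> = (1/20)[1*(9)*conj(1) + 1*(1)*conj(1) + 2*(-3/2 + sqrt(5)/2)*conj(1) + 2*(sqrt(5)/2 + 3/2)*conj(1) + 2*(-3/2 - sqrt(5)/2)*conj(1) + 2*(3/2 - sqrt(5)/2)*conj(1) + 5*(-1)*conj(-1) + 5*(3)*conj(-1)]
      = (1/20)[(9) + (1) + (-3 + sqrt(5)) + (sqrt(5) + 3) + (-3 - sqrt(5)) + (3 - sqrt(5)) + (5) + (-15)] = 0/20 = 0
  <chi_rho, chi_3> = (1/20)[1*(9)*conj(1) + 1*(1)*conj(-1) + 2*(-3/2 + sqrt(5)/2)*conj(-1) + 2*(sqrt(5)/2 + 3/2)*conj(1) + 2*(-3/2 - sqrt(5)/2)*conj(-1) + 2*(3/2 - sqrt(5)/2)*conj(1) + 5*(-1)*conj(1) + 5*(3)*conj(-1)]
      = (1/20)[(9) + (-1) + (3 - sqrt(5)) + (sqrt(5) + 3) + (sqrt(5) + 3) + (3 - sqrt(5)) + (-5) + (-15)] = 0/20 = 0
  <chi_rho, chi_4> = (1/20)[1*(9)*conj(1) + 1*(1)*conj(-1) + 2*(-3/2 + sqrt(5)/2)*conj(-1) + 2*(sqrt(5)/2 + 3/2)*conj(1) + 2*(-3/2 - sqrt(5)/2)*conj(-1) + 2*(3/2 - sqrt(5)/2)*conj(1) + 5*(-1)*conj(-1) + 5*(3)*conj(1)]
      = (1/20)[(9) + (-1) + (3 - sqrt(5)) + (sqrt(5) + 3) + (sqrt(5) + 3) + (3 - sqrt(5)) + (5) + (15)] = 40/20 = 2
  <chi_rho, chi_5> = (1/20)[1*(9)*conj(2) + 1*(1)*conj(-2) + 2*(-3/2 + sqrt(5)/2)*conj(1/2 + sqrt(5)/2) + 2*(sqrt(5)/2 + 3/2)*conj(-1/2 + sqrt(5)/2) + 2*(-3/2 - sqrt(5)/2)*conj(1/2 - sqrt(5)/2) + 2*(3/2 - sqrt(5)/2)*conj(-sqrt(5)/2 - 1/2) + 5*(-1)*conj(0) + 5*(3)*conj(0)]
      = (1/20)[(18) + (-2) + (1 - sqrt(5)) + (1 + sqrt(5)) + (1 + sqrt(5)) + (1 - sqrt(5)) + (0) + (0)] = 20/20 = 1
  <chi_rho, chi_6> = (1/20)[1*(9)*conj(2) + 1*(1)*conj(2) + 2*(-3/2 + sqrt(5)/2)*conj(-1/2 + sqrt(5)/2) + 2*(sqrt(5)/2 + 3/2)*conj(-sqrt(5)/2 - 1/2) + 2*(-3/2 - sqrt(5)/2)*conj(-sqrt(5)/2 - 1/2) + 2*(3/2 - sqrt(5)/2)*conj(-1/2 + sqrt(5)/2) + 5*(-1)*conj(0) + 5*(3)*conj(0)]
      = (1/20)[(18) + (2) + (4 - 2*sqrt(5)) + (-2*sqrt(5) - 4) + (4 + 2*sqrt(5)) + (-4 + 2*sqrt(5)) + (0) + (0)] = 20/20 = 1
  <chi_rho, chi_7> = (1/20)[1*(9)*conj(2) + 1*(1)*conj(-2) + 2*(-3/2 + sqrt(5)/2)*conj(1/2 - sqrt(5)/2) + 2*(sqrt(5)/2 + 3/2)*conj(-sqrt(5)/2 - 1/2) + 2*(-3/2 - sqrt(5)/2)*conj(1/2 + sqrt(5)/2) + 2*(3/2 - sqrt(5)/2)*conj(-1/2 + sqrt(5)/2) + 5*(-1)*conj(0) + 5*(3)*conj(0)]
      = (1/20)[(18) + (-2) + (-4 + 2*sqrt(5)) + (-2*sqrt(5) - 4) + (-2*sqrt(5) - 4) + (-4 + 2*sqrt(5)) + (0) + (0)] = 0/20 = 0
  <chi_rho, chi_8> = (1/20)[1*(9)*conj(2) + 1*(1)*conj(2) + 2*(-3/2 + sqrt(5)/2)*conj(-sqrt(5)/2 - 1/2) + 2*(sqrt(5)/2 + 3/2)*conj(-1/2 + sqrt(5)/2) + 2*(-3/2 - sqrt(5)/2)*conj(-1/2 + sqrt(5)/2) + 2*(3/2 - sqrt(5)/2)*conj(-sqrt(5)/2 - 1/2) + 5*(-1)*conj(0) + 5*(3)*conj(0)]
      = (1/20)[(18) + (2) + (-1 + sqrt(5)) + (1 + sqrt(5)) + (-sqrt(5) - 1) + (1 - sqrt(5)) + (0) + (0)] = 20/20 = 1
Dimension check: dim(rho) = sum (mult * dim) = 1*1 + 0*1 + 0*1 + 2*1 + 1*2 + 1*2 + 0*2 + 1*2 = 9 = chi_rho(e) = 9.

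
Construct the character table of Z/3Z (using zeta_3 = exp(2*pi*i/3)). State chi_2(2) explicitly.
Character table of Z/3Z (irreps indexed chi_0,...,chi_2 with chi_k(m) = zeta_3^(k*m), zeta_3 = exp(2*pi*i/3)):
  irrep \ class  {0} (size 1)  {1} (size 1)    {2} (size 1)  
  chi_0          1             1               1             
  chi_1          1             exp(2*I*pi/3)   exp(-2*I*pi/3)
  chi_2          1             exp(-2*I*pi/3)  exp(2*I*pi/3) 

Spot check: chi_2(2) = zeta_3^(2*2) = zeta_3^4 = exp(2*I*pi/3).

Derivation: Z/3Z is abelian, so all 3 irreducible complex representations are 1-dimensional. They are given by chi_k(m) = zeta_3^(k*m) for k = 0,...,2. Row orthogonality: sum_m chi_k(m) conj(chi_l(m)) = 3 * [k = l].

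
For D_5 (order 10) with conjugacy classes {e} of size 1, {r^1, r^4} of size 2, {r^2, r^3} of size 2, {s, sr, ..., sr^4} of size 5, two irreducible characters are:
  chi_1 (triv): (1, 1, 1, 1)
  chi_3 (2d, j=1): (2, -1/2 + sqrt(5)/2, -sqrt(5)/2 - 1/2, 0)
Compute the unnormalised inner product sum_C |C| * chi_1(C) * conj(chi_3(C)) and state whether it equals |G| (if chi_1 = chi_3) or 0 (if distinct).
Sum = 0; so <chi_1, chi_3> = 0 (distinct irreducibles are orthogonal).

Working: Compute term by term over conjugacy classes (|C| * chi_1(C) * conj(chi_3(C))):
  1*(1)*conj(2) + 2*(1)*conj(-1/2 + sqrt(5)/2) + 2*(1)*conj(-sqrt(5)/2 - 1/2) + 5*(1)*conj(0)
  = (2) + (-1 + sqrt(5)) + (-sqrt(5) - 1) + (0)
  = 0.
Dividing by |G| = 10 gives 0/10 = 0, matching the row-orthogonality relation <chi_1, chi_3> = [chi_1 = chi_3].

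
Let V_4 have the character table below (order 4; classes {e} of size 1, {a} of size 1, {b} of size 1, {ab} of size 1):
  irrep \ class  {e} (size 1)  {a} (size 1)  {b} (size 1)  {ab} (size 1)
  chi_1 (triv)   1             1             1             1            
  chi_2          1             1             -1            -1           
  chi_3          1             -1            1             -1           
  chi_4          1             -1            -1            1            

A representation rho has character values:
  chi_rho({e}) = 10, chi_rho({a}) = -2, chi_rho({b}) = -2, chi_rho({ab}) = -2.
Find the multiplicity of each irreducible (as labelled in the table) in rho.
Multiplicities: chi_1: 1, chi_2: 3, chi_3: 3, chi_4: 3.

Justification: Use <chi_rho, chi> = (1/|G|) sum_C |C| * chi_rho(C) * conj(chi(C)) with |G| = 4 for each irreducible chi in the table:
  <chi_rho, chi_1> = (1/4)[1*(10)*conj(1) + 1*(-2)*conj(1) + 1*(-2)*conj(1) + 1*(-2)*conj(1)]
      = (1/4)[(10) + (-2) + (-2) + (-2)] = 4/4 = 1
  <chi_rho, chi_2> = (1/4)[1*(10)*conj(1) + 1*(-2)*conj(1) + 1*(-2)*conj(-1) + 1*(-2)*conj(-1)]
      = (1/4)[(10) + (-2) + (2) + (2)] = 12/4 = 3
  <chi_rho, chi_3> = (1/4)[1*(10)*conj(1) + 1*(-2)*conj(-1) + 1*(-2)*conj(1) + 1*(-2)*conj(-1)]
      = (1/4)[(10) + (2) + (-2) + (2)] = 12/4 = 3
  <chi_rho, chi_4> = (1/4)[1*(10)*conj(1) + 1*(-2)*conj(-1) + 1*(-2)*conj(-1) + 1*(-2)*conj(1)]
      = (1/4)[(10) + (2) + (2) + (-2)] = 12/4 = 3
Dimension check: dim(rho) = sum (mult * dim) = 1*1 + 3*1 + 3*1 + 3*1 = 10 = chi_rho(e) = 10.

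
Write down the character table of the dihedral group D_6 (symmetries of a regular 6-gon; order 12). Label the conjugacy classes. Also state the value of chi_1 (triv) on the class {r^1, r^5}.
Conjugacy classes: {e} of size 1, {r^3} of size 1, {r^1, r^5} of size 2, {r^2, r^4} of size 2, {s, sr^2, ...} of size 3, {sr, sr^3, ...} of size 3.
Character table:
  irrep \ class              {e} (size 1)  {r^3} (size 1)  {r^1, r^5} (size 2)  {r^2, r^4} (size 2)  {s, sr^2, ...} (size 3)  {sr, sr^3, ...} (size 3)
  chi_1 (triv)               1             1               1                    1                    1                        1                       
  chi_2 (sign: r->1, s->-1)  1             1               1                    1                    -1                       -1                      
  chi_3 (r->-1, s->1)        1             -1              -1                   1                    1                        -1                      
  chi_4 (r->-1, s->-1)       1             -1              -1                   1                    -1                       1                       
  chi_5 (2d, j=1)            2             -2              1                    -1                   0                        0                       
  chi_6 (2d, j=2)            2             2               -1                   -1                   0                        0                       

Spot check: chi_1 (triv) on {r^1, r^5} = 1.

Argument: D_6 has order 2*6 = 12 with 6 conjugacy classes, hence 6 irreducibles. Sum of squared dims 1 + 1 + 1 + 1 + 4 + 4 = 12 = |G|. Linear characters come from the abelianisation; the 2-dimensional irreps have character r^k -> 2*cos(2*pi*j*k/6), reflections -> 0.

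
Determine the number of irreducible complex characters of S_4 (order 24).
5

Derivation: The number of irreducible complex representations of a finite group equals its number of conjugacy classes. Conjugacy classes in S_4 correspond to cycle types, i.e. partitions of 4; there are p(4) = 5 of them, so S_4 (order 24) has exactly 5 irreducible complex representations.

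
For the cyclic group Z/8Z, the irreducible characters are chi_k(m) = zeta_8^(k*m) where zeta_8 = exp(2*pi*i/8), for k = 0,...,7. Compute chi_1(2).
chi_1(2) = zeta_8^2 = I

chi_1(2) = zeta_8^(1*2) = zeta_8^2. Since zeta_8^8 = 1, this equals zeta_8^2 = exp(2*pi*i*2/8) = I.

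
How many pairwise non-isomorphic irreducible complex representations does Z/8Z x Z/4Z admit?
32

Working: The number of irreducible complex representations of a finite group equals its number of conjugacy classes. Z/8Z x Z/4Z is abelian of order 32, so every element is its own conjugacy class: 32 classes, so Z/8Z x Z/4Z (order 32) has exactly 32 irreducible complex representations.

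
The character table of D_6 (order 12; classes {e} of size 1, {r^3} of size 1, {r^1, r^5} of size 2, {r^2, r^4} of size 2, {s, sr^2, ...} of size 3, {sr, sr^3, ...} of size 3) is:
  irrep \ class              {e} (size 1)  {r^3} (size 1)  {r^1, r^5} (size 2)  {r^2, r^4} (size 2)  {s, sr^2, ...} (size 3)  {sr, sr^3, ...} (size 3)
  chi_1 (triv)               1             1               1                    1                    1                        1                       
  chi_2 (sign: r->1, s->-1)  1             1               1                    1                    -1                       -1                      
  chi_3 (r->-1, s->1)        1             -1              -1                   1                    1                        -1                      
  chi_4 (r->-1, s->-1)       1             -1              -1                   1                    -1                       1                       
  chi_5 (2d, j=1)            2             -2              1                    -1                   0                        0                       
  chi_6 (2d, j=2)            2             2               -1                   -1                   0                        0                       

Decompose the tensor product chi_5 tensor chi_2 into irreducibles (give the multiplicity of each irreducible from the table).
chi_5 tensor chi_2 = chi_5 (all other irreducibles have multiplicity 0).

Solution. The character of a tensor product is the pointwise product (chi_5 * chi_2)(C) = chi_5(C) * chi_2(C):
  {e}: (2)*(1), {r^3}: (-2)*(1), {r^1, r^5}: (1)*(1), {r^2, r^4}: (-1)*(1), {s, sr^2, ...}: (0)*(-1), {sr, sr^3, ...}: (0)*(-1)
so (chi_5 * chi_2) takes values
  {e} -> 2, {r^3} -> -2, {r^1, r^5} -> 1, {r^2, r^4} -> -1, {s, sr^2, ...} -> 0, {sr, sr^3, ...} -> 0.
Now take the inner product of this character with each irreducible chi from the table, <chi_5*chi_2, chi> = (1/12) sum_C |C| (chi_5*chi_2)(C) conj(chi(C)):
  <chi_5*chi_2, chi_1> = (1/12)[1*(2)*conj(1) + 1*(-2)*conj(1) + 2*(1)*conj(1) + 2*(-1)*conj(1) + 3*(0)*conj(1) + 3*(0)*conj(1)]
      = (1/12)[(2) + (-2) + (2) + (-2) + (0) + (0)] = 0/12 = 0
  <chi_5*chi_2, chi_2> = (1/12)[1*(2)*conj(1) + 1*(-2)*conj(1) + 2*(1)*conj(1) + 2*(-1)*conj(1) + 3*(0)*conj(-1) + 3*(0)*conj(-1)]
      = (1/12)[(2) + (-2) + (2) + (-2) + (0) + (0)] = 0/12 = 0
  <chi_5*chi_2, chi_3> = (1/12)[1*(2)*conj(1) + 1*(-2)*conj(-1) + 2*(1)*conj(-1) + 2*(-1)*conj(1) + 3*(0)*conj(1) + 3*(0)*conj(-1)]
      = (1/12)[(2) + (2) + (-2) + (-2) + (0) + (0)] = 0/12 = 0
  <chi_5*chi_2, chi_4> = (1/12)[1*(2)*conj(1) + 1*(-2)*conj(-1) + 2*(1)*conj(-1) + 2*(-1)*conj(1) + 3*(0)*conj(-1) + 3*(0)*conj(1)]
      = (1/12)[(2) + (2) + (-2) + (-2) + (0) + (0)] = 0/12 = 0
  <chi_5*chi_2, chi_5> = (1/12)[1*(2)*conj(2) + 1*(-2)*conj(-2) + 2*(1)*conj(1) + 2*(-1)*conj(-1) + 3*(0)*conj(0) + 3*(0)*conj(0)]
      = (1/12)[(4) + (4) + (2) + (2) + (0) + (0)] = 12/12 = 1
  <chi_5*chi_2, chi_6> = (1/12)[1*(2)*conj(2) + 1*(-2)*conj(2) + 2*(1)*conj(-1) + 2*(-1)*conj(-1) + 3*(0)*conj(0) + 3*(0)*conj(0)]
      = (1/12)[(4) + (-4) + (-2) + (2) + (0) + (0)] = 0/12 = 0
Hence the multiplicities are chi_5: 1. Dimension check: dim(chi_5)*dim(chi_2) = 2*1 = 2 and sum (mult * dim) = 1*2 = 2.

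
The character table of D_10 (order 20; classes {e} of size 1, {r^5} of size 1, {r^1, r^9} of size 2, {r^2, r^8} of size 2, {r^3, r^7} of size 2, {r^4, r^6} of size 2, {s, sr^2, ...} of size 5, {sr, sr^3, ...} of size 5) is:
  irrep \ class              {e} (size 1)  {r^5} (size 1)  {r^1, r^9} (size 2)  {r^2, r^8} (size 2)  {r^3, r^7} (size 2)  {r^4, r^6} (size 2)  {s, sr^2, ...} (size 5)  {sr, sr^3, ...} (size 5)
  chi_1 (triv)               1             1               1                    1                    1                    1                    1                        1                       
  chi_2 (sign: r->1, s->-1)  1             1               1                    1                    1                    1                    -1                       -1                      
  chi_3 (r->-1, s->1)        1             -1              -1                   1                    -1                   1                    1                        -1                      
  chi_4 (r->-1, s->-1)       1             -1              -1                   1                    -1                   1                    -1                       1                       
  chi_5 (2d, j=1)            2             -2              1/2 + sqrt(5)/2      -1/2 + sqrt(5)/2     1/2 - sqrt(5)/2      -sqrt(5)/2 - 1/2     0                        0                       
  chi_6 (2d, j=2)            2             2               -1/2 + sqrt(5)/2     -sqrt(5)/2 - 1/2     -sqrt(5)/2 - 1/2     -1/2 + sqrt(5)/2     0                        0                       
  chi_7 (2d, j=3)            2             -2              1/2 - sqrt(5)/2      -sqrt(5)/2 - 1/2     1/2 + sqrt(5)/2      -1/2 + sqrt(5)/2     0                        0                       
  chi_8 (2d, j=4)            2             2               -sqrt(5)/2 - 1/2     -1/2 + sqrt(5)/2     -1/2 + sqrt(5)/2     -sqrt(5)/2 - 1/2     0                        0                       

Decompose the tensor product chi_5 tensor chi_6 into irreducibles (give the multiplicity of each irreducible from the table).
chi_5 tensor chi_6 = chi_5 + chi_7 (all other irreducibles have multiplicity 0).

Justification: The character of a tensor product is the pointwise product (chi_5 * chi_6)(C) = chi_5(C) * chi_6(C):
  {e}: (2)*(2), {r^5}: (-2)*(2), {r^1, r^9}: (1/2 + sqrt(5)/2)*(-1/2 + sqrt(5)/2), {r^2, r^8}: (-1/2 + sqrt(5)/2)*(-sqrt(5)/2 - 1/2), {r^3, r^7}: (1/2 - sqrt(5)/2)*(-sqrt(5)/2 - 1/2), {r^4, r^6}: (-sqrt(5)/2 - 1/2)*(-1/2 + sqrt(5)/2), {s, sr^2, ...}: (0)*(0), {sr, sr^3, ...}: (0)*(0)
so (chi_5 * chi_6) takes values
  {e} -> 4, {r^5} -> -4, {r^1, r^9} -> 1, {r^2, r^8} -> -1, {r^3, r^7} -> 1, {r^4, r^6} -> -1, {s, sr^2, ...} -> 0, {sr, sr^3, ...} -> 0.
Now take the inner product of this character with each irreducible chi from the table, <chi_5*chi_6, chi> = (1/20) sum_C |C| (chi_5*chi_6)(C) conj(chi(C)):
  <chi_5*chi_6, chi_1> = (1/20)[1*(4)*conj(1) + 1*(-4)*conj(1) + 2*(1)*conj(1) + 2*(-1)*conj(1) + 2*(1)*conj(1) + 2*(-1)*conj(1) + 5*(0)*conj(1) + 5*(0)*conj(1)]
      = (1/20)[(4) + (-4) + (2) + (-2) + (2) + (-2) + (0) + (0)] = 0/20 = 0
  <chi_5*chi_6, chi_2> = (1/20)[1*(4)*conj(1) + 1*(-4)*conj(1) + 2*(1)*conj(1) + 2*(-1)*conj(1) + 2*(1)*conj(1) + 2*(-1)*conj(1) + 5*(0)*conj(-1) + 5*(0)*conj(-1)]
      = (1/20)[(4) + (-4) + (2) + (-2) + (2) + (-2) + (0) + (0)] = 0/20 = 0
  <chi_5*chi_6, chi_3> = (1/20)[1*(4)*conj(1) + 1*(-4)*conj(-1) + 2*(1)*conj(-1) + 2*(-1)*conj(1) + 2*(1)*conj(-1) + 2*(-1)*conj(1) + 5*(0)*conj(1) + 5*(0)*conj(-1)]
      = (1/20)[(4) + (4) + (-2) + (-2) + (-2) + (-2) + (0) + (0)] = 0/20 = 0
  <chi_5*chi_6, chi_4> = (1/20)[1*(4)*conj(1) + 1*(-4)*conj(-1) + 2*(1)*conj(-1) + 2*(-1)*conj(1) + 2*(1)*conj(-1) + 2*(-1)*conj(1) + 5*(0)*conj(-1) + 5*(0)*conj(1)]
      = (1/20)[(4) + (4) + (-2) + (-2) + (-2) + (-2) + (0) + (0)] = 0/20 = 0
  <chi_5*chi_6, chi_5> = (1/20)[1*(4)*conj(2) + 1*(-4)*conj(-2) + 2*(1)*conj(1/2 + sqrt(5)/2) + 2*(-1)*conj(-1/2 + sqrt(5)/2) + 2*(1)*conj(1/2 - sqrt(5)/2) + 2*(-1)*conj(-sqrt(5)/2 - 1/2) + 5*(0)*conj(0) + 5*(0)*conj(0)]
      = (1/20)[(8) + (8) + (1 + sqrt(5)) + (1 - sqrt(5)) + (1 - sqrt(5)) + (1 + sqrt(5)) + (0) + (0)] = 20/20 = 1
  <chi_5*chi_6, chi_6> = (1/20)[1*(4)*conj(2) + 1*(-4)*conj(2) + 2*(1)*conj(-1/2 + sqrt(5)/2) + 2*(-1)*conj(-sqrt(5)/2 - 1/2) + 2*(1)*conj(-sqrt(5)/2 - 1/2) + 2*(-1)*conj(-1/2 + sqrt(5)/2) + 5*(0)*conj(0) + 5*(0)*conj(0)]
      = (1/20)[(8) + (-8) + (-1 + sqrt(5)) + (1 + sqrt(5)) + (-sqrt(5) - 1) + (1 - sqrt(5)) + (0) + (0)] = 0/20 = 0
  <chi_5*chi_6, chi_7> = (1/20)[1*(4)*conj(2) + 1*(-4)*conj(-2) + 2*(1)*conj(1/2 - sqrt(5)/2) + 2*(-1)*conj(-sqrt(5)/2 - 1/2) + 2*(1)*conj(1/2 + sqrt(5)/2) + 2*(-1)*conj(-1/2 + sqrt(5)/2) + 5*(0)*conj(0) + 5*(0)*conj(0)]
      = (1/20)[(8) + (8) + (1 - sqrt(5)) + (1 + sqrt(5)) + (1 + sqrt(5)) + (1 - sqrt(5)) + (0) + (0)] = 20/20 = 1
  <chi_5*chi_6, chi_8> = (1/20)[1*(4)*conj(2) + 1*(-4)*conj(2) + 2*(1)*conj(-sqrt(5)/2 - 1/2) + 2*(-1)*conj(-1/2 + sqrt(5)/2) + 2*(1)*conj(-1/2 + sqrt(5)/2) + 2*(-1)*conj(-sqrt(5)/2 - 1/2) + 5*(0)*conj(0) + 5*(0)*conj(0)]
      = (1/20)[(8) + (-8) + (-sqrt(5) - 1) + (1 - sqrt(5)) + (-1 + sqrt(5)) + (1 + sqrt(5)) + (0) + (0)] = 0/20 = 0
Hence the multiplicities are chi_5: 1, chi_7: 1. Dimension check: dim(chi_5)*dim(chi_6) = 2*2 = 4 and sum (mult * dim) = 1*2 + 1*2 = 4.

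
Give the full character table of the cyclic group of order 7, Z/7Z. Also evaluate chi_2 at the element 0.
Character table of Z/7Z (irreps indexed chi_0,...,chi_6 with chi_k(m) = zeta_7^(k*m), zeta_7 = exp(2*pi*i/7)):
  irrep \ class  {0} (size 1)  {1} (size 1)    {2} (size 1)    {3} (size 1)    {4} (size 1)    {5} (size 1)    {6} (size 1)  
  chi_0          1             1               1               1               1               1               1             
  chi_1          1             exp(2*I*pi/7)   exp(4*I*pi/7)   exp(6*I*pi/7)   exp(-6*I*pi/7)  exp(-4*I*pi/7)  exp(-2*I*pi/7)
  chi_2          1             exp(4*I*pi/7)   exp(-6*I*pi/7)  exp(-2*I*pi/7)  exp(2*I*pi/7)   exp(6*I*pi/7)   exp(-4*I*pi/7)
  chi_3          1             exp(6*I*pi/7)   exp(-2*I*pi/7)  exp(4*I*pi/7)   exp(-4*I*pi/7)  exp(2*I*pi/7)   exp(-6*I*pi/7)
  chi_4          1             exp(-6*I*pi/7)  exp(2*I*pi/7)   exp(-4*I*pi/7)  exp(4*I*pi/7)   exp(-2*I*pi/7)  exp(6*I*pi/7) 
  chi_5          1             exp(-4*I*pi/7)  exp(6*I*pi/7)   exp(2*I*pi/7)   exp(-2*I*pi/7)  exp(-6*I*pi/7)  exp(4*I*pi/7) 
  chi_6          1             exp(-2*I*pi/7)  exp(-4*I*pi/7)  exp(-6*I*pi/7)  exp(6*I*pi/7)   exp(4*I*pi/7)   exp(2*I*pi/7) 

Spot check: chi_2(0) = zeta_7^(2*0) = zeta_7^0 = 1.

Working: Z/7Z is abelian, so all 7 irreducible complex representations are 1-dimensional. They are given by chi_k(m) = zeta_7^(k*m) for k = 0,...,6. Row orthogonality: sum_m chi_k(m) conj(chi_l(m)) = 7 * [k = l].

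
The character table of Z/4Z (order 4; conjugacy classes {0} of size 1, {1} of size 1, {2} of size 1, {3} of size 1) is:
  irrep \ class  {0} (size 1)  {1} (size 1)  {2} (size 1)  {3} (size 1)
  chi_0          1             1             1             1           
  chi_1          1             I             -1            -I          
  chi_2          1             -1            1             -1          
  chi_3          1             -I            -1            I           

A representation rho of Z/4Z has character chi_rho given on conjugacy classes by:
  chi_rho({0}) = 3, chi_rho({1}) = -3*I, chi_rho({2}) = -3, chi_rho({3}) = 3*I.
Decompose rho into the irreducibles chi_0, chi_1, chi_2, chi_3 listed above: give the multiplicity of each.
Multiplicities: chi_0: 0, chi_1: 0, chi_2: 0, chi_3: 3.

Why: Use <chi_rho, chi> = (1/|G|) sum_C |C| * chi_rho(C) * conj(chi(C)) with |G| = 4 for each irreducible chi in the table:
  <chi_rho, chi_0> = (1/4)[1*(3)*conj(1) + 1*(-3*I)*conj(1) + 1*(-3)*conj(1) + 1*(3*I)*conj(1)]
      = (1/4)[(3) + (-3*I) + (-3) + (3*I)] = 0/4 = 0
  <chi_rho, chi_1> = (1/4)[1*(3)*conj(1) + 1*(-3*I)*conj(I) + 1*(-3)*conj(-1) + 1*(3*I)*conj(-I)]
      = (1/4)[(3) + (-3) + (3) + (-3)] = 0/4 = 0
  <chi_rho, chi_2> = (1/4)[1*(3)*conj(1) + 1*(-3*I)*conj(-1) + 1*(-3)*conj(1) + 1*(3*I)*conj(-1)]
      = (1/4)[(3) + (3*I) + (-3) + (-3*I)] = 0/4 = 0
  <chi_rho, chi_3> = (1/4)[1*(3)*conj(1) + 1*(-3*I)*conj(-I) + 1*(-3)*conj(-1) + 1*(3*I)*conj(I)]
      = (1/4)[(3) + (3) + (3) + (3)] = 12/4 = 3
(Exp terms are combined using exp(i*s)*conj(exp(i*t)) = exp(i*(s-t)), and sums of them are collapsed using the identity that for every m > 1 the m distinct m-th roots of unity sum to 0, e.g. 1 + exp(2*I*pi/3) + exp(-2*I*pi/3) = 0.)
Dimension check: dim(rho) = sum (mult * dim) = 0*1 + 0*1 + 0*1 + 3*1 = 3 = chi_rho(e) = 3.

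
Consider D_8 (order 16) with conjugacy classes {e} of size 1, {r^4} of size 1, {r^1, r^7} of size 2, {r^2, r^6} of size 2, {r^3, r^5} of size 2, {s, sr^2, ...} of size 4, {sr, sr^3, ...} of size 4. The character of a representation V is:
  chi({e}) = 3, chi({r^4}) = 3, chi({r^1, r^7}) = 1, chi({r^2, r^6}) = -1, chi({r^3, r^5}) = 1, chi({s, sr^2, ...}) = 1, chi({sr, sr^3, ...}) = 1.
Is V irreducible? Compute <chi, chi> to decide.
Not irreducible (reducible): <chi, chi> = 2 > 1.

Details: <chi, chi> = (1/|G|) sum_C |C| * |chi(C)|^2 = (1/16)[1*|3|^2 + 1*|3|^2 + 2*|1|^2 + 2*|-1|^2 + 2*|1|^2 + 4*|1|^2 + 4*|1|^2]
  = (1/16)[(9) + (9) + (2) + (2) + (2) + (4) + (4)] = 32/16 = 2.
A character is irreducible iff <chi, chi> = 1, so this representation is reducible.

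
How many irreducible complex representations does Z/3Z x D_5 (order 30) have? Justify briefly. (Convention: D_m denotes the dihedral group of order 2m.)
12

Details: The number of irreducible complex representations of a finite group equals its number of conjugacy classes. For a direct product, #classes(G x H) = #classes(G) * #classes(H). Z/3Z has 3 classes (abelian), D_5 has 4 classes, so 3 * 4 = 12, so Z/3Z x D_5 (order 30) has exactly 12 irreducible complex representations.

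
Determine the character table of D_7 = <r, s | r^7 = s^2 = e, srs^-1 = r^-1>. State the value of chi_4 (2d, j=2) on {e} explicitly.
Conjugacy classes: {e} of size 1, {r^1, r^6} of size 2, {r^2, r^5} of size 2, {r^3, r^4} of size 2, {s, sr, ..., sr^6} of size 7.
Character table:
  irrep \ class              {e} (size 1)  {r^1, r^6} (size 2)  {r^2, r^5} (size 2)  {r^3, r^4} (size 2)  {s, sr, ..., sr^6} (size 7)
  chi_1 (triv)               1             1                    1                    1                    1                          
  chi_2 (sign: r->1, s->-1)  1             1                    1                    1                    -1                         
  chi_3 (2d, j=1)            2             2*cos(2*pi/7)        -2*cos(3*pi/7)       -2*cos(pi/7)         0                          
  chi_4 (2d, j=2)            2             -2*cos(3*pi/7)       -2*cos(pi/7)         2*cos(2*pi/7)        0                          
  chi_5 (2d, j=3)            2             -2*cos(pi/7)         2*cos(2*pi/7)        -2*cos(3*pi/7)       0                          

Spot check: chi_4 (2d, j=2) on {e} = 2.

Details: D_7 has order 2*7 = 14 with 5 conjugacy classes, hence 5 irreducibles. Sum of squared dims 1 + 1 + 4 + 4 + 4 = 14 = |G|. Linear characters come from the abelianisation; the 2-dimensional irreps have character r^k -> 2*cos(2*pi*j*k/7), reflections -> 0.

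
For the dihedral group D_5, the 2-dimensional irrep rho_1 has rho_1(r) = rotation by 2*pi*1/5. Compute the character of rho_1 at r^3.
chi_{rho_1}(r^3) = 2*cos(2*pi*1*3/5) = -sqrt(5)/2 - 1/2

rho_1(r^3) is rotation by angle 2*pi*1*3/5, whose trace is 2*cos(2*pi*1*3/5) = -sqrt(5)/2 - 1/2.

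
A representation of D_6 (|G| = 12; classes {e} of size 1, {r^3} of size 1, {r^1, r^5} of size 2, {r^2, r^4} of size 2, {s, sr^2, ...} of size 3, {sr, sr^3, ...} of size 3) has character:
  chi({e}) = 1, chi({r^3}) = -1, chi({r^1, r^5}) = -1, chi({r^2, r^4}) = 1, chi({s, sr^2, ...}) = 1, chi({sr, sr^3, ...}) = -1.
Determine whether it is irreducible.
Irreducible: <chi, chi> = 1.

Working: <chi, chi> = (1/|G|) sum_C |C| * |chi(C)|^2 = (1/12)[1*|1|^2 + 1*|-1|^2 + 2*|-1|^2 + 2*|1|^2 + 3*|1|^2 + 3*|-1|^2]
  = (1/12)[(1) + (1) + (2) + (2) + (3) + (3)] = 12/12 = 1.
A character is irreducible iff <chi, chi> = 1, so this representation is irreducible.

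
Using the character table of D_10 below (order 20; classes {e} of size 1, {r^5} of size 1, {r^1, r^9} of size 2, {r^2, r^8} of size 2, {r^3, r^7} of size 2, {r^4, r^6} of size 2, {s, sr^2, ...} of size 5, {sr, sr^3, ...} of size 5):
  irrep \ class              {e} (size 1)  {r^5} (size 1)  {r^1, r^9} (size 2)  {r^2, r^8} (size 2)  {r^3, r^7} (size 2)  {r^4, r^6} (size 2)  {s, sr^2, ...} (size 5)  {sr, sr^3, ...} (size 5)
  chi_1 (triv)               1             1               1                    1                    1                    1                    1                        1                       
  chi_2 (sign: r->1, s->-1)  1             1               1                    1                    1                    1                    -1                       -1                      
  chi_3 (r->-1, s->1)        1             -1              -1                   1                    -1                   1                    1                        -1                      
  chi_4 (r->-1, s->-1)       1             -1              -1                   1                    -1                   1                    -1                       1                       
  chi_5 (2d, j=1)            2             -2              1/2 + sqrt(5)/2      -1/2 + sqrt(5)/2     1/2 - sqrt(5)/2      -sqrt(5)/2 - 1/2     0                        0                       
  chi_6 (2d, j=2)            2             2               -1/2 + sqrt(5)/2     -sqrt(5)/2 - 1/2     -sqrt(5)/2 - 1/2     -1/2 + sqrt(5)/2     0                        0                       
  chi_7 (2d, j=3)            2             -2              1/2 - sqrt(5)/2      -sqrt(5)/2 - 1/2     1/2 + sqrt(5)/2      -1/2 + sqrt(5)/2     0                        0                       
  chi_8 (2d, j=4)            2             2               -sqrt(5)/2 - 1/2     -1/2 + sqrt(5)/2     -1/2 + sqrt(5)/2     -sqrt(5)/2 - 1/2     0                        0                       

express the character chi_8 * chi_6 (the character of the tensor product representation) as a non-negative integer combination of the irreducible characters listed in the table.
chi_8 tensor chi_6 = chi_6 + chi_8 (all other irreducibles have multiplicity 0).

The character of a tensor product is the pointwise product (chi_8 * chi_6)(C) = chi_8(C) * chi_6(C):
  {e}: (2)*(2), {r^5}: (2)*(2), {r^1, r^9}: (-sqrt(5)/2 - 1/2)*(-1/2 + sqrt(5)/2), {r^2, r^8}: (-1/2 + sqrt(5)/2)*(-sqrt(5)/2 - 1/2), {r^3, r^7}: (-1/2 + sqrt(5)/2)*(-sqrt(5)/2 - 1/2), {r^4, r^6}: (-sqrt(5)/2 - 1/2)*(-1/2 + sqrt(5)/2), {s, sr^2, ...}: (0)*(0), {sr, sr^3, ...}: (0)*(0)
so (chi_8 * chi_6) takes values
  {e} -> 4, {r^5} -> 4, {r^1, r^9} -> -1, {r^2, r^8} -> -1, {r^3, r^7} -> -1, {r^4, r^6} -> -1, {s, sr^2, ...} -> 0, {sr, sr^3, ...} -> 0.
Now take the inner product of this character with each irreducible chi from the table, <chi_8*chi_6, chi> = (1/20) sum_C |C| (chi_8*chi_6)(C) conj(chi(C)):
  <chi_8*chi_6, chi_1> = (1/20)[1*(4)*conj(1) + 1*(4)*conj(1) + 2*(-1)*conj(1) + 2*(-1)*conj(1) + 2*(-1)*conj(1) + 2*(-1)*conj(1) + 5*(0)*conj(1) + 5*(0)*conj(1)]
      = (1/20)[(4) + (4) + (-2) + (-2) + (-2) + (-2) + (0) + (0)] = 0/20 = 0
  <chi_8*chi_6, chi_2> = (1/20)[1*(4)*conj(1) + 1*(4)*conj(1) + 2*(-1)*conj(1) + 2*(-1)*conj(1) + 2*(-1)*conj(1) + 2*(-1)*conj(1) + 5*(0)*conj(-1) + 5*(0)*conj(-1)]
      = (1/20)[(4) + (4) + (-2) + (-2) + (-2) + (-2) + (0) + (0)] = 0/20 = 0
  <chi_8*chi_6, chi_3> = (1/20)[1*(4)*conj(1) + 1*(4)*conj(-1) + 2*(-1)*conj(-1) + 2*(-1)*conj(1) + 2*(-1)*conj(-1) + 2*(-1)*conj(1) + 5*(0)*conj(1) + 5*(0)*conj(-1)]
      = (1/20)[(4) + (-4) + (2) + (-2) + (2) + (-2) + (0) + (0)] = 0/20 = 0
  <chi_8*chi_6, chi_4> = (1/20)[1*(4)*conj(1) + 1*(4)*conj(-1) + 2*(-1)*conj(-1) + 2*(-1)*conj(1) + 2*(-1)*conj(-1) + 2*(-1)*conj(1) + 5*(0)*conj(-1) + 5*(0)*conj(1)]
      = (1/20)[(4) + (-4) + (2) + (-2) + (2) + (-2) + (0) + (0)] = 0/20 = 0
  <chi_8*chi_6, chi_5> = (1/20)[1*(4)*conj(2) + 1*(4)*conj(-2) + 2*(-1)*conj(1/2 + sqrt(5)/2) + 2*(-1)*conj(-1/2 + sqrt(5)/2) + 2*(-1)*conj(1/2 - sqrt(5)/2) + 2*(-1)*conj(-sqrt(5)/2 - 1/2) + 5*(0)*conj(0) + 5*(0)*conj(0)]
      = (1/20)[(8) + (-8) + (-sqrt(5) - 1) + (1 - sqrt(5)) + (-1 + sqrt(5)) + (1 + sqrt(5)) + (0) + (0)] = 0/20 = 0
  <chi_8*chi_6, chi_6> = (1/20)[1*(4)*conj(2) + 1*(4)*conj(2) + 2*(-1)*conj(-1/2 + sqrt(5)/2) + 2*(-1)*conj(-sqrt(5)/2 - 1/2) + 2*(-1)*conj(-sqrt(5)/2 - 1/2) + 2*(-1)*conj(-1/2 + sqrt(5)/2) + 5*(0)*conj(0) + 5*(0)*conj(0)]
      = (1/20)[(8) + (8) + (1 - sqrt(5)) + (1 + sqrt(5)) + (1 + sqrt(5)) + (1 - sqrt(5)) + (0) + (0)] = 20/20 = 1
  <chi_8*chi_6, chi_7> = (1/20)[1*(4)*conj(2) + 1*(4)*conj(-2) + 2*(-1)*conj(1/2 - sqrt(5)/2) + 2*(-1)*conj(-sqrt(5)/2 - 1/2) + 2*(-1)*conj(1/2 + sqrt(5)/2) + 2*(-1)*conj(-1/2 + sqrt(5)/2) + 5*(0)*conj(0) + 5*(0)*conj(0)]
      = (1/20)[(8) + (-8) + (-1 + sqrt(5)) + (1 + sqrt(5)) + (-sqrt(5) - 1) + (1 - sqrt(5)) + (0) + (0)] = 0/20 = 0
  <chi_8*chi_6, chi_8> = (1/20)[1*(4)*conj(2) + 1*(4)*conj(2) + 2*(-1)*conj(-sqrt(5)/2 - 1/2) + 2*(-1)*conj(-1/2 + sqrt(5)/2) + 2*(-1)*conj(-1/2 + sqrt(5)/2) + 2*(-1)*conj(-sqrt(5)/2 - 1/2) + 5*(0)*conj(0) + 5*(0)*conj(0)]
      = (1/20)[(8) + (8) + (1 + sqrt(5)) + (1 - sqrt(5)) + (1 - sqrt(5)) + (1 + sqrt(5)) + (0) + (0)] = 20/20 = 1
Hence the multiplicities are chi_6: 1, chi_8: 1. Dimension check: dim(chi_8)*dim(chi_6) = 2*2 = 4 and sum (mult * dim) = 1*2 + 1*2 = 4.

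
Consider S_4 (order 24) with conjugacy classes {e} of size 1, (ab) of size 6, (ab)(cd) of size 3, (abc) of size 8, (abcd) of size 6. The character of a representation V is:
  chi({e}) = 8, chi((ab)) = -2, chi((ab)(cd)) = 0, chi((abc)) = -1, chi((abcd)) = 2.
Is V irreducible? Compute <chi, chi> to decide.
Not irreducible (reducible): <chi, chi> = 5 > 1.

Why: <chi, chi> = (1/|G|) sum_C |C| * |chi(C)|^2 = (1/24)[1*|8|^2 + 6*|-2|^2 + 3*|0|^2 + 8*|-1|^2 + 6*|2|^2]
  = (1/24)[(64) + (24) + (0) + (8) + (24)] = 120/24 = 5.
A character is irreducible iff <chi, chi> = 1, so this representation is reducible.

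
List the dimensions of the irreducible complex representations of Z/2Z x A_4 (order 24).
Dimensions: 1, 1, 1, 1, 1, 1, 3, 3

Proof sketch: There are 8 irreducibles (= number of conjugacy classes). Their dimensions d_i satisfy sum d_i^2 = |G| = 24: 1 + 1 + 1 + 1 + 1 + 1 + 9 + 9 = 24. (For the product with Z/2Z: each of the 2 1-dim characters of Z/2Z tensors with each irrep of A_4, giving 2 copies of each A_4-dimension.)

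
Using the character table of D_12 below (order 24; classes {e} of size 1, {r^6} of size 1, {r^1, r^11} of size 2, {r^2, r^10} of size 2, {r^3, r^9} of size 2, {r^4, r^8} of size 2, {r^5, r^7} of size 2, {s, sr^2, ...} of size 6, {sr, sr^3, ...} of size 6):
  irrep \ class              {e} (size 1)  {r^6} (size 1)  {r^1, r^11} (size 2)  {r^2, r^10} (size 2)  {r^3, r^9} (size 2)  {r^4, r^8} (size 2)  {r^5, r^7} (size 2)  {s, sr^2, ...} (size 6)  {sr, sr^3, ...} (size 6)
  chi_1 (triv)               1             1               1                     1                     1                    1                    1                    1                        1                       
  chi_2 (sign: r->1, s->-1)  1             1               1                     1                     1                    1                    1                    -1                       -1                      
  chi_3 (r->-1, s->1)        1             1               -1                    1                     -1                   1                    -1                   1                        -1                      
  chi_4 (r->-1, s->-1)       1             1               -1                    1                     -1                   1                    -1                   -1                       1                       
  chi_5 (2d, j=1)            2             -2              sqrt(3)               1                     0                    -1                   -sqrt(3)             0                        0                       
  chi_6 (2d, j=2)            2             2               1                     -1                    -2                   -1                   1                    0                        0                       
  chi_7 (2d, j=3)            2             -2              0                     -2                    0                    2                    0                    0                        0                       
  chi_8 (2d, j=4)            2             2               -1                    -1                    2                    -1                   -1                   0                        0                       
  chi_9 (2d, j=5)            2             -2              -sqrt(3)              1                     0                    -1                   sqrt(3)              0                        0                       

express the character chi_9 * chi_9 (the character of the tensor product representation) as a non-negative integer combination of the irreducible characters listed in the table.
chi_9 tensor chi_9 = chi_1 + chi_2 + chi_6 (all other irreducibles have multiplicity 0).

Solution. The character of a tensor product is the pointwise product (chi_9 * chi_9)(C) = chi_9(C) * chi_9(C):
  {e}: (2)*(2), {r^6}: (-2)*(-2), {r^1, r^11}: (-sqrt(3))*(-sqrt(3)), {r^2, r^10}: (1)*(1), {r^3, r^9}: (0)*(0), {r^4, r^8}: (-1)*(-1), {r^5, r^7}: (sqrt(3))*(sqrt(3)), {s, sr^2, ...}: (0)*(0), {sr, sr^3, ...}: (0)*(0)
so (chi_9 * chi_9) takes values
  {e} -> 4, {r^6} -> 4, {r^1, r^11} -> 3, {r^2, r^10} -> 1, {r^3, r^9} -> 0, {r^4, r^8} -> 1, {r^5, r^7} -> 3, {s, sr^2, ...} -> 0, {sr, sr^3, ...} -> 0.
Now take the inner product of this character with each irreducible chi from the table, <chi_9*chi_9, chi> = (1/24) sum_C |C| (chi_9*chi_9)(C) conj(chi(C)):
  <chi_9*chi_9, chi_1> = (1/24)[1*(4)*conj(1) + 1*(4)*conj(1) + 2*(3)*conj(1) + 2*(1)*conj(1) + 2*(0)*conj(1) + 2*(1)*conj(1) + 2*(3)*conj(1) + 6*(0)*conj(1) + 6*(0)*conj(1)]
      = (1/24)[(4) + (4) + (6) + (2) + (0) + (2) + (6) + (0) + (0)] = 24/24 = 1
  <chi_9*chi_9, chi_2> = (1/24)[1*(4)*conj(1) + 1*(4)*conj(1) + 2*(3)*conj(1) + 2*(1)*conj(1) + 2*(0)*conj(1) + 2*(1)*conj(1) + 2*(3)*conj(1) + 6*(0)*conj(-1) + 6*(0)*conj(-1)]
      = (1/24)[(4) + (4) + (6) + (2) + (0) + (2) + (6) + (0) + (0)] = 24/24 = 1
  <chi_9*chi_9, chi_3> = (1/24)[1*(4)*conj(1) + 1*(4)*conj(1) + 2*(3)*conj(-1) + 2*(1)*conj(1) + 2*(0)*conj(-1) + 2*(1)*conj(1) + 2*(3)*conj(-1) + 6*(0)*conj(1) + 6*(0)*conj(-1)]
      = (1/24)[(4) + (4) + (-6) + (2) + (0) + (2) + (-6) + (0) + (0)] = 0/24 = 0
  <chi_9*chi_9, chi_4> = (1/24)[1*(4)*conj(1) + 1*(4)*conj(1) + 2*(3)*conj(-1) + 2*(1)*conj(1) + 2*(0)*conj(-1) + 2*(1)*conj(1) + 2*(3)*conj(-1) + 6*(0)*conj(-1) + 6*(0)*conj(1)]
      = (1/24)[(4) + (4) + (-6) + (2) + (0) + (2) + (-6) + (0) + (0)] = 0/24 = 0
  <chi_9*chi_9, chi_5> = (1/24)[1*(4)*conj(2) + 1*(4)*conj(-2) + 2*(3)*conj(sqrt(3)) + 2*(1)*conj(1) + 2*(0)*conj(0) + 2*(1)*conj(-1) + 2*(3)*conj(-sqrt(3)) + 6*(0)*conj(0) + 6*(0)*conj(0)]
      = (1/24)[(8) + (-8) + (6*sqrt(3)) + (2) + (0) + (-2) + (-6*sqrt(3)) + (0) + (0)] = 0/24 = 0
  <chi_9*chi_9, chi_6> = (1/24)[1*(4)*conj(2) + 1*(4)*conj(2) + 2*(3)*conj(1) + 2*(1)*conj(-1) + 2*(0)*conj(-2) + 2*(1)*conj(-1) + 2*(3)*conj(1) + 6*(0)*conj(0) + 6*(0)*conj(0)]
      = (1/24)[(8) + (8) + (6) + (-2) + (0) + (-2) + (6) + (0) + (0)] = 24/24 = 1
  <chi_9*chi_9, chi_7> = (1/24)[1*(4)*conj(2) + 1*(4)*conj(-2) + 2*(3)*conj(0) + 2*(1)*conj(-2) + 2*(0)*conj(0) + 2*(1)*conj(2) + 2*(3)*conj(0) + 6*(0)*conj(0) + 6*(0)*conj(0)]
      = (1/24)[(8) + (-8) + (0) + (-4) + (0) + (4) + (0) + (0) + (0)] = 0/24 = 0
  <chi_9*chi_9, chi_8> = (1/24)[1*(4)*conj(2) + 1*(4)*conj(2) + 2*(3)*conj(-1) + 2*(1)*conj(-1) + 2*(0)*conj(2) + 2*(1)*conj(-1) + 2*(3)*conj(-1) + 6*(0)*conj(0) + 6*(0)*conj(0)]
      = (1/24)[(8) + (8) + (-6) + (-2) + (0) + (-2) + (-6) + (0) + (0)] = 0/24 = 0
  <chi_9*chi_9, chi_9> = (1/24)[1*(4)*conj(2) + 1*(4)*conj(-2) + 2*(3)*conj(-sqrt(3)) + 2*(1)*conj(1) + 2*(0)*conj(0) + 2*(1)*conj(-1) + 2*(3)*conj(sqrt(3)) + 6*(0)*conj(0) + 6*(0)*conj(0)]
      = (1/24)[(8) + (-8) + (-6*sqrt(3)) + (2) + (0) + (-2) + (6*sqrt(3)) + (0) + (0)] = 0/24 = 0
Hence the multiplicities are chi_1: 1, chi_2: 1, chi_6: 1. Dimension check: dim(chi_9)*dim(chi_9) = 2*2 = 4 and sum (mult * dim) = 1*1 + 1*1 + 1*2 = 4.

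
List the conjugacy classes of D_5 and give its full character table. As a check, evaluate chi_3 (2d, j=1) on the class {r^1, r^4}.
Conjugacy classes: {e} of size 1, {r^1, r^4} of size 2, {r^2, r^3} of size 2, {s, sr, ..., sr^4} of size 5.
Character table:
  irrep \ class              {e} (size 1)  {r^1, r^4} (size 2)  {r^2, r^3} (size 2)  {s, sr, ..., sr^4} (size 5)
  chi_1 (triv)               1             1                    1                    1                          
  chi_2 (sign: r->1, s->-1)  1             1                    1                    -1                         
  chi_3 (2d, j=1)            2             -1/2 + sqrt(5)/2     -sqrt(5)/2 - 1/2     0                          
  chi_4 (2d, j=2)            2             -sqrt(5)/2 - 1/2     -1/2 + sqrt(5)/2     0                          

Spot check: chi_3 (2d, j=1) on {r^1, r^4} = -1/2 + sqrt(5)/2.

Derivation: D_5 has order 2*5 = 10 with 4 conjugacy classes, hence 4 irreducibles. Sum of squared dims 1 + 1 + 4 + 4 = 10 = |G|. Linear characters come from the abelianisation; the 2-dimensional irreps have character r^k -> 2*cos(2*pi*j*k/5), reflections -> 0.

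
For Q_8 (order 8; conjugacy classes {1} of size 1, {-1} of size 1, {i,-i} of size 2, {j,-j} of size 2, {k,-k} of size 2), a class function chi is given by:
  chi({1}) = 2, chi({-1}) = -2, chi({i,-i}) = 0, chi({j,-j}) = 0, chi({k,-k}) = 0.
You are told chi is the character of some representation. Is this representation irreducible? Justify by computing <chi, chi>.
Irreducible: <chi, chi> = 1.

<chi, chi> = (1/|G|) sum_C |C| * |chi(C)|^2 = (1/8)[1*|2|^2 + 1*|-2|^2 + 2*|0|^2 + 2*|0|^2 + 2*|0|^2]
  = (1/8)[(4) + (4) + (0) + (0) + (0)] = 8/8 = 1.
A character is irreducible iff <chi, chi> = 1, so this representation is irreducible.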